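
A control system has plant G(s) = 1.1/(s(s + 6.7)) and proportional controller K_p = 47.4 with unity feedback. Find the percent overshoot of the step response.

The closed-loop denominator s² + 6.7s + 52.14 gives ω_n = √52.14 = 7.221 and ζ = 6.7/(2ω_n) = 0.4639.
%OS = 100·exp(−πζ/√(1−ζ²)) = 100·exp(−π·0.4639/√0.7848) = 19.3%.

19.3%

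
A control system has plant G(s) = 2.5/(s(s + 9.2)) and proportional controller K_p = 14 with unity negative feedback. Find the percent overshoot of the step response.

Closed-loop characteristic equation: s² + 9.2s + 35 = 0, so ω_n = 5.916 rad/s and ζ = 9.2/(2·5.916) = 0.7775.
%OS = 100·exp(−πζ/√(1−ζ²)) = 100·exp(−π·0.7775/√0.3954) = 2.06%.

2.06%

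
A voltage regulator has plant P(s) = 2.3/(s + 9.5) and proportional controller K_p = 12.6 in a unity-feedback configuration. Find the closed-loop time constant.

τ = 0.026 s

Closed-loop transfer function: T(s) = K_p·P(s)/(1 + K_p·P(s)) = 28.98/(s + 9.5 + 28.98) = 28.98/(s + 38.48).
Time constant τ = 1/38.48 = 0.026 s.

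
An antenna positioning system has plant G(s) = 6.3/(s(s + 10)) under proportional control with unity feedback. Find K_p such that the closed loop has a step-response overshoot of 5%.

K_p = 8.33

From %OS = 100·exp(−πζ/√(1−ζ²)) = 5%, ζ = −ln(0.05)/√(π²+ln²(0.05)) = 0.6901.
Characteristic equation s² + 10s + 6.3K_p = 0 gives ζ = 10/(2√(6.3K_p)).
Setting ζ = 0.6901: √(6.3K_p) = 10/(2·0.6901) = 7.245, so K_p = 52.49/6.3 = 8.33.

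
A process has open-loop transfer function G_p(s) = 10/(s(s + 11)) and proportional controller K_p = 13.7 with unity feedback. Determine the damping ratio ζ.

With unity feedback the closed-loop characteristic equation is s² + 11s + 13.7·10 = s² + 11s + 137 = 0.
So ω_n² = 137 ⇒ ω_n = 11.7 rad/s, and ζ = 11/(2ω_n) = 0.47.

ζ = 0.47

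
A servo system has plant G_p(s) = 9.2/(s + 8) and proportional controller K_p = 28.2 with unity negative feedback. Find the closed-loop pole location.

Closed-loop transfer function: T(s) = K_p·G_p(s)/(1 + K_p·G_p(s)) = 259.4/(s + 8 + 259.4) = 259.4/(s + 267.4).
The closed-loop pole is at s = −267.4.

s = -267.4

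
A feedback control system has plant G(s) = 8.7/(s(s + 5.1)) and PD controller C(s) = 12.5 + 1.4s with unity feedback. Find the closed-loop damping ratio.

ζ = 0.829

Forward path: (12.5 + 1.4s)·8.7/(s(s+5.1)). The closed-loop characteristic equation is s² + (5.1 + 8.7·1.4)s + 8.7·12.5 = 0.
That is s² + 17.28s + 108.7 = 0, so ω_n = 10.43 rad/s and ζ = 17.28/(2·10.43) = 0.8285.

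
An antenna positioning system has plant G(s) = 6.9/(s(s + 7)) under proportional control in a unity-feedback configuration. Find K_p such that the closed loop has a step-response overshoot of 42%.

K_p = 25.1

From %OS = 100·exp(−πζ/√(1−ζ²)) = 42%, ζ = −ln(0.42)/√(π²+ln²(0.42)) = 0.2662.
Characteristic equation s² + 7s + 6.9K_p = 0 gives ζ = 7/(2√(6.9K_p)).
Setting ζ = 0.2662: √(6.9K_p) = 7/(2·0.2662) = 13.15, so K_p = 172.9/6.9 = 25.1.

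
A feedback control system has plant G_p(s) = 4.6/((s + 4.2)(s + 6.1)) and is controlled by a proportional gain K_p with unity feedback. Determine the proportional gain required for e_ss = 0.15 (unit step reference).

Steady-state error for a unit step on this type-0 loop is 1/(1 + K_p·G_p(0)).
G_p(0) = 0.1795. Require 1/(1 + K_p·0.1795) = 0.15, so 1 + 0.1795·K_p = 6.667.
K_p = (6.667 − 1)/0.1795 = 31.6.

K_p = 31.6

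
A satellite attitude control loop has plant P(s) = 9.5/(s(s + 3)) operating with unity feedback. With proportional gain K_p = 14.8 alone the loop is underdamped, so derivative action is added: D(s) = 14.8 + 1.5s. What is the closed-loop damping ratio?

ζ = 0.727

Forward path: (14.8 + 1.5s)·9.5/(s(s+3)). The closed-loop characteristic equation is s² + (3 + 9.5·1.5)s + 9.5·14.8 = 0.
That is s² + 17.25s + 140.6 = 0, so ω_n = 11.86 rad/s and ζ = 17.25/(2·11.86) = 0.7274.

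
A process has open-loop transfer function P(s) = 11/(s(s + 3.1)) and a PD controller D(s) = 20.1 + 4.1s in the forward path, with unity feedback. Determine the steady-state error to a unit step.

0

The open loop D(s)P(s) has a pole at the origin (type 1), so the static position error constant is infinite and e_ss = 1/(1+∞) = 0.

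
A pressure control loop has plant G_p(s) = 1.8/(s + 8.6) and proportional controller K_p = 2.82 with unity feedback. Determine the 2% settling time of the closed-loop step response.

T_s ≈ 0.292 s

Closed-loop transfer function: T(s) = K_p·G_p(s)/(1 + K_p·G_p(s)) = 5.076/(s + 8.6 + 5.076) = 5.076/(s + 13.68).
Time constant τ = 1/13.68 = 0.07312 s, so the 2% settling time is about 4τ = 0.292 s.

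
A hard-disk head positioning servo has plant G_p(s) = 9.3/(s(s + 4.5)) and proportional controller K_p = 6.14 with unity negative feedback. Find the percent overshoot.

37.5%

Closed-loop characteristic equation: s² + 4.5s + 57.1 = 0, so ω_n = 7.557 rad/s and ζ = 4.5/(2·7.557) = 0.2978.
%OS = 100·exp(−πζ/√(1−ζ²)) = 100·exp(−π·0.2978/√0.9113) = 37.5%.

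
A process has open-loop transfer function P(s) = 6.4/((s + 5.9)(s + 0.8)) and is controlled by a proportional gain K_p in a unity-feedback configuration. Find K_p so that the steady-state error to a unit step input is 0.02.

K_p = 36.1

The loop is type 0, so e_ss(step) = 1/(1 + K_pos) with K_pos = K_p·P(0).
P(0) = 1.356. Require 1/(1 + K_p·1.356) = 0.02, so 1 + 1.356·K_p = 50.
K_p = (50 − 1)/1.356 = 36.1.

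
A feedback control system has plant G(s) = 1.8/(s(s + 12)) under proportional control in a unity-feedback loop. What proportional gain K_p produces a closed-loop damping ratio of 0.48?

K_p = 86.8

Closed-loop characteristic equation: s² + 12s + K_p·1.8 = 0.
So ω_n = √(1.8K_p) and 2ζω_n = 12, giving ζ = 12/(2√(1.8K_p)).
Setting ζ = 0.48: √(1.8K_p) = 12/(2·0.48) = 12.5, so K_p = 156.2/1.8 = 86.8.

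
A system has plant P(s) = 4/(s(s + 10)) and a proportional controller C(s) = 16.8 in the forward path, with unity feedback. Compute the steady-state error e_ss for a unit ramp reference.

The loop has one pole at the origin (type 1). Velocity error constant K_v = lim_{s→0} s·C(s)P(s) = 16.8·4/10 = 6.72.
Steady-state error to a unit ramp: e_ss = 1/K_v = 0.149.

0.149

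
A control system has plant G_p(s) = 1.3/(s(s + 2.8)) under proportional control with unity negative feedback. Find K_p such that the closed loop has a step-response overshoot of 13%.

From %OS = 100·exp(−πζ/√(1−ζ²)) = 13%, ζ = −ln(0.13)/√(π²+ln²(0.13)) = 0.5446.
Characteristic equation s² + 2.8s + 1.3K_p = 0 gives ζ = 2.8/(2√(1.3K_p)).
Setting ζ = 0.5446: √(1.3K_p) = 2.8/(2·0.5446) = 2.57, so K_p = 6.607/1.3 = 5.08.

K_p = 5.08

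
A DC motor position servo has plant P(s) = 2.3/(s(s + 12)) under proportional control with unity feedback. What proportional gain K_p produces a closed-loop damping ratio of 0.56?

K_p = 49.9

Closed-loop characteristic equation: s² + 12s + K_p·2.3 = 0.
So ω_n = √(2.3K_p) and 2ζω_n = 12, giving ζ = 12/(2√(2.3K_p)).
Setting ζ = 0.56: √(2.3K_p) = 12/(2·0.56) = 10.71, so K_p = 114.8/2.3 = 49.9.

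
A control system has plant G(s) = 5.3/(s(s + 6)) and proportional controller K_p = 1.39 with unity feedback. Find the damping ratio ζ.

ζ = 1.11

The closed-loop denominator is s(s+6) + 1.39·5.3 = s² + 6s + 7.367.
Matching s² + 2ζω_n s + ω_n²: ω_n = √7.367 = 2.714 rad/s and 2ζω_n = 6, so ζ = 6/(2·2.714) = 1.11.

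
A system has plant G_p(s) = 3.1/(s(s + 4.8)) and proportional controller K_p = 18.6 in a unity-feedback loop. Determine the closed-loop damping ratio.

With unity feedback the closed-loop characteristic equation is s² + 4.8s + 18.6·3.1 = s² + 4.8s + 57.66 = 0.
So ω_n² = 57.66 ⇒ ω_n = 7.593 rad/s, and ζ = 4.8/(2ω_n) = 0.316.

ζ = 0.316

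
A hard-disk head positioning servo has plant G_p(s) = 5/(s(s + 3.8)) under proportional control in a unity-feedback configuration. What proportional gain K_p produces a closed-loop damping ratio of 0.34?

K_p = 6.25

Closed-loop characteristic equation: s² + 3.8s + K_p·5 = 0.
So ω_n = √(5K_p) and 2ζω_n = 3.8, giving ζ = 3.8/(2√(5K_p)).
Setting ζ = 0.34: √(5K_p) = 3.8/(2·0.34) = 5.588, so K_p = 31.23/5 = 6.25.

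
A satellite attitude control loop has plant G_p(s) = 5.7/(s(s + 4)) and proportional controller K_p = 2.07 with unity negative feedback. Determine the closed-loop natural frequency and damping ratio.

The closed-loop denominator is s(s+4) + 2.07·5.7 = s² + 4s + 11.8.
So ω_n² = 11.8 ⇒ ω_n = 3.435 rad/s, and ζ = 4/(2ω_n) = 0.582.

ω_n = 3.43 rad/s, ζ = 0.582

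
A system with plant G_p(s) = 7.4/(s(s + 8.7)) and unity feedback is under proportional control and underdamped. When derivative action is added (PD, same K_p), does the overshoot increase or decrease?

The derivative term adds K·K_d to the s-coefficient of the characteristic equation, raising 2ζω_n while ω_n is unchanged; ζ increases, so overshoot decreases.

decrease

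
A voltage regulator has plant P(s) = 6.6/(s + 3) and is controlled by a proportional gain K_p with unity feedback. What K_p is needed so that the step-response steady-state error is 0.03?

For a type-0 loop with proportional control, e_ss = 1/(1 + K_p·P(0)).
P(0) = 2.2. Require 1/(1 + K_p·2.2) = 0.03, so 1 + 2.2·K_p = 33.33.
K_p = (33.33 − 1)/2.2 = 14.7.

K_p = 14.7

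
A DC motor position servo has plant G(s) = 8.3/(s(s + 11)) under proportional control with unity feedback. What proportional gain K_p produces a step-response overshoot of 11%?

From %OS = 100·exp(−πζ/√(1−ζ²)) = 11%, ζ = −ln(0.11)/√(π²+ln²(0.11)) = 0.5749.
Characteristic equation s² + 11s + 8.3K_p = 0 gives ζ = 11/(2√(8.3K_p)).
Setting ζ = 0.5749: √(8.3K_p) = 11/(2·0.5749) = 9.567, so K_p = 91.53/8.3 = 11.

K_p = 11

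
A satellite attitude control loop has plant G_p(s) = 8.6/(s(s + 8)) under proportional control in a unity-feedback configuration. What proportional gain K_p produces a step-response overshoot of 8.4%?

K_p = 4.85

From %OS = 100·exp(−πζ/√(1−ζ²)) = 8.4%, ζ = −ln(0.084)/√(π²+ln²(0.084)) = 0.6191.
Characteristic equation s² + 8s + 8.6K_p = 0 gives ζ = 8/(2√(8.6K_p)).
Setting ζ = 0.6191: √(8.6K_p) = 8/(2·0.6191) = 6.461, so K_p = 41.74/8.6 = 4.85.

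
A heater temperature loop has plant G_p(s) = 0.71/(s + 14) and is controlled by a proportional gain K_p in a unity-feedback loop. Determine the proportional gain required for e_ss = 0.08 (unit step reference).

K_p = 227

Steady-state error for a unit step on this type-0 loop is 1/(1 + K_p·G_p(0)).
G_p(0) = 0.05071. Require 1/(1 + K_p·0.05071) = 0.08, so 1 + 0.05071·K_p = 12.5.
K_p = (12.5 − 1)/0.05071 = 227.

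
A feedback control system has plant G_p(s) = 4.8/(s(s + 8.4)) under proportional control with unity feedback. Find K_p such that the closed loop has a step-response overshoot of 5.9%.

K_p = 8.2

From %OS = 100·exp(−πζ/√(1−ζ²)) = 5.9%, ζ = −ln(0.059)/√(π²+ln²(0.059)) = 0.6693.
Characteristic equation s² + 8.4s + 4.8K_p = 0 gives ζ = 8.4/(2√(4.8K_p)).
Setting ζ = 0.6693: √(4.8K_p) = 8.4/(2·0.6693) = 6.275, so K_p = 39.37/4.8 = 8.2.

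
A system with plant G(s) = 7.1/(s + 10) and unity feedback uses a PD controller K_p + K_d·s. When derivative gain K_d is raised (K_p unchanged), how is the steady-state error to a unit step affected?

unchanged

K_d affects only the transient (the s-coefficient); the DC loop gain, and hence e_ss, depends only on K_p.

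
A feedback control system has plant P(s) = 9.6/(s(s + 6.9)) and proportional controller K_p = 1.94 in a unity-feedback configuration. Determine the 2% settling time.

T_s ≈ 1.16 s

From 1 + K_pP(s) = 0: s² + 6.9s + 18.62 = 0 ⇒ ω_n = 4.316, ζ = 0.7994.
2% settling time T_s ≈ 4/(ζω_n) = 4/3.45 = 1.16 s.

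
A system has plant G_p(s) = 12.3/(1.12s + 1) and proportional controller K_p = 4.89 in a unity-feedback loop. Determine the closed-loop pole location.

s = -54.6

Closed loop: T(s) = K_p·G_p/(1+K_p·G_p) = 60.15/(1.12s + 1 + 60.15), with pole at s = −(1 + 60.15)/1.12 = −54.6.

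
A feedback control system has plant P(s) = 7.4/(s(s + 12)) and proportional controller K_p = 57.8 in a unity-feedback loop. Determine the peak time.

Closed-loop characteristic equation: s² + 12s + 427.7 = 0, so ω_n = 20.68 rad/s and ζ = 12/(2·20.68) = 0.2901.
Damped frequency ω_d = ω_n√(1−ζ²) = 19.79 rad/s, so peak time T_p = π/ω_d = 0.159 s.

T_p = 0.159 s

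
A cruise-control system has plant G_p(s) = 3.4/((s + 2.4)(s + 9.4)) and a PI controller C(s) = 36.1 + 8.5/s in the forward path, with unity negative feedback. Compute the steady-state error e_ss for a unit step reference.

0

The open loop C(s)G_p(s) has a pole at the origin (type 1), so the static position error constant is infinite and e_ss = 1/(1+∞) = 0.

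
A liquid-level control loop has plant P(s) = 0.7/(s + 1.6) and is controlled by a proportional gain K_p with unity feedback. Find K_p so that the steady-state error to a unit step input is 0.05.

For a type-0 loop with proportional control, e_ss = 1/(1 + K_p·P(0)).
P(0) = 0.4375. Require 1/(1 + K_p·0.4375) = 0.05, so 1 + 0.4375·K_p = 20.
K_p = (20 − 1)/0.4375 = 43.4.

K_p = 43.4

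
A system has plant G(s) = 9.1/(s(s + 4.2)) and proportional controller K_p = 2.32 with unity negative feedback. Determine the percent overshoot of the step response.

19.9%

The closed-loop denominator s² + 4.2s + 21.11 gives ω_n = √21.11 = 4.595 and ζ = 4.2/(2ω_n) = 0.457.
%OS = 100·exp(−πζ/√(1−ζ²)) = 100·exp(−π·0.457/√0.7911) = 19.9%.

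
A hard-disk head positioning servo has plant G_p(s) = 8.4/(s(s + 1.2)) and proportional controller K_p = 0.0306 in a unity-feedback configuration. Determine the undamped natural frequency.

The closed-loop denominator is s(s+1.2) + 0.0306·8.4 = s² + 1.2s + 0.257.
So ω_n² = 0.257 ⇒ ω_n = 0.507 rad/s, and ζ = 1.2/(2ω_n) = 1.18.

ω_n = 0.507 rad/s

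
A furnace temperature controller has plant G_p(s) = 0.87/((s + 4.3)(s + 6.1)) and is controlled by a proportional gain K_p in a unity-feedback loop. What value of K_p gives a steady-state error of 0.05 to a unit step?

K_p = 573

Steady-state error for a unit step on this type-0 loop is 1/(1 + K_p·G_p(0)).
G_p(0) = 0.03317. Require 1/(1 + K_p·0.03317) = 0.05, so 1 + 0.03317·K_p = 20.
K_p = (20 − 1)/0.03317 = 573.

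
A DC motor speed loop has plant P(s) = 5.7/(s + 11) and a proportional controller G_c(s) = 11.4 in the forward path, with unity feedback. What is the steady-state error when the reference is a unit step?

0.145

The loop is type 0. Static position error constant K_pos = G_c(0)·P(0) = 11.4·0.5182 = 5.907.
Steady-state error to a unit step: e_ss = 1/(1+K_pos) = 1/6.907 = 0.145.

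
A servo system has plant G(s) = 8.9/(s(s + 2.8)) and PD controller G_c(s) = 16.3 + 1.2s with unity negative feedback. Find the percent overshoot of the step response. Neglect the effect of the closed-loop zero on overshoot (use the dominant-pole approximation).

Forward path: (16.3 + 1.2s)·8.9/(s(s+2.8)). The closed-loop characteristic equation is s² + (2.8 + 8.9·1.2)s + 8.9·16.3 = 0.
That is s² + 13.48s + 145.1 = 0, so ω_n = 12.04 rad/s and ζ = 13.48/(2·12.04) = 0.5596.
%OS = 100·exp(−πζ/√(1−ζ²)) = 12%.

12%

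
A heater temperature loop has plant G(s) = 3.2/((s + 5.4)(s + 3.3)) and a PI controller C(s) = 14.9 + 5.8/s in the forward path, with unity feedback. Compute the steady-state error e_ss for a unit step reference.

The open loop C(s)G(s) has a pole at the origin (type 1), so the static position error constant is infinite and e_ss = 1/(1+∞) = 0.

0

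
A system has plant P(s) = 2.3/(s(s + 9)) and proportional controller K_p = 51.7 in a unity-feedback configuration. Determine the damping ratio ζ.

ζ = 0.413

The closed-loop denominator is s(s+9) + 51.7·2.3 = s² + 9s + 118.9.
So ω_n² = 118.9 ⇒ ω_n = 10.9 rad/s, and ζ = 9/(2ω_n) = 0.413.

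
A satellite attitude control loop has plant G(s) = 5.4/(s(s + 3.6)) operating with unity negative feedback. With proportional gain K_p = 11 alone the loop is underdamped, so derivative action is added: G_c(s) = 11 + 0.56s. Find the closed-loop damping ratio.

Forward path: (11 + 0.56s)·5.4/(s(s+3.6)). The closed-loop characteristic equation is s² + (3.6 + 5.4·0.56)s + 5.4·11 = 0.
That is s² + 6.624s + 59.4 = 0, so ω_n = 7.707 rad/s and ζ = 6.624/(2·7.707) = 0.4297.

ζ = 0.43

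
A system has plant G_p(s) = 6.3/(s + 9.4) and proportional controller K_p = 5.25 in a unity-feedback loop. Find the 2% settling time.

Closed-loop transfer function: T(s) = K_p·G_p(s)/(1 + K_p·G_p(s)) = 33.07/(s + 9.4 + 33.07) = 33.07/(s + 42.47).
Time constant τ = 1/42.47 = 0.02354 s, so the 2% settling time is about 4τ = 0.0942 s.

T_s ≈ 0.0942 s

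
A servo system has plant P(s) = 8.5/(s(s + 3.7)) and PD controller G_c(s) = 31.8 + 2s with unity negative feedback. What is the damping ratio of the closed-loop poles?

Forward path: (31.8 + 2s)·8.5/(s(s+3.7)). The closed-loop characteristic equation is s² + (3.7 + 8.5·2)s + 8.5·31.8 = 0.
That is s² + 20.7s + 270.3 = 0, so ω_n = 16.44 rad/s and ζ = 20.7/(2·16.44) = 0.6295.

ζ = 0.63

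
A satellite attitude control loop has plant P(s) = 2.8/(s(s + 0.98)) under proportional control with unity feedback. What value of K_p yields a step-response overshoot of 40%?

K_p = 1.09

From %OS = 100·exp(−πζ/√(1−ζ²)) = 40%, ζ = −ln(0.4)/√(π²+ln²(0.4)) = 0.28.
Characteristic equation s² + 0.98s + 2.8K_p = 0 gives ζ = 0.98/(2√(2.8K_p)).
Setting ζ = 0.28: √(2.8K_p) = 0.98/(2·0.28) = 1.75, so K_p = 3.063/2.8 = 1.09.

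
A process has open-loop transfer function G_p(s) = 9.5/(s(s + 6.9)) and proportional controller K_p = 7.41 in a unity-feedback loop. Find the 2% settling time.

Closed-loop characteristic equation: s² + 6.9s + 70.39 = 0, so ω_n = 8.39 rad/s and ζ = 6.9/(2·8.39) = 0.4112.
2% settling time T_s ≈ 4/(ζω_n) = 4/3.45 = 1.16 s.

T_s ≈ 1.16 s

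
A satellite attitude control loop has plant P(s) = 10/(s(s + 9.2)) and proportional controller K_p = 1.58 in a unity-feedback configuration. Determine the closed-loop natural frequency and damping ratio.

ω_n = 3.97 rad/s, ζ = 1.16

1 + K_p·P(s) = 0 gives s² + 9.2s + 15.8 = 0.
So ω_n² = 15.8 ⇒ ω_n = 3.975 rad/s, and ζ = 9.2/(2ω_n) = 1.16.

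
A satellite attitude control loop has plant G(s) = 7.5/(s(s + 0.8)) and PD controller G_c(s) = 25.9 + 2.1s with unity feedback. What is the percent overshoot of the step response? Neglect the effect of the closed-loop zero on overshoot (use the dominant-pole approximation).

Forward path: (25.9 + 2.1s)·7.5/(s(s+0.8)). The closed-loop characteristic equation is s² + (0.8 + 7.5·2.1)s + 7.5·25.9 = 0.
That is s² + 16.55s + 194.2 = 0, so ω_n = 13.94 rad/s and ζ = 16.55/(2·13.94) = 0.5937.
%OS = 100·exp(−πζ/√(1−ζ²)) = 9.85%.

9.85%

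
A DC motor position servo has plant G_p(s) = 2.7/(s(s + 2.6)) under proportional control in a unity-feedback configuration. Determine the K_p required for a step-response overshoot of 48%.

K_p = 12.1

From %OS = 100·exp(−πζ/√(1−ζ²)) = 48%, ζ = −ln(0.48)/√(π²+ln²(0.48)) = 0.2275.
Characteristic equation s² + 2.6s + 2.7K_p = 0 gives ζ = 2.6/(2√(2.7K_p)).
Setting ζ = 0.2275: √(2.7K_p) = 2.6/(2·0.2275) = 5.714, so K_p = 32.65/2.7 = 12.1.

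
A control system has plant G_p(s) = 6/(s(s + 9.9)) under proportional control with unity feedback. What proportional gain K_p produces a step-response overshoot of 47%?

From %OS = 100·exp(−πζ/√(1−ζ²)) = 47%, ζ = −ln(0.47)/√(π²+ln²(0.47)) = 0.2337.
Characteristic equation s² + 9.9s + 6K_p = 0 gives ζ = 9.9/(2√(6K_p)).
Setting ζ = 0.2337: √(6K_p) = 9.9/(2·0.2337) = 21.18, so K_p = 448.7/6 = 74.8.

K_p = 74.8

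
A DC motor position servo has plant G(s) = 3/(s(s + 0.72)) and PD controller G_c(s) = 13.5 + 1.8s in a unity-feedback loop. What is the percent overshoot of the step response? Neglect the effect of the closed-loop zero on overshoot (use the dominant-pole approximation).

17.9%

Forward path: (13.5 + 1.8s)·3/(s(s+0.72)). The closed-loop characteristic equation is s² + (0.72 + 3·1.8)s + 3·13.5 = 0.
That is s² + 6.12s + 40.5 = 0, so ω_n = 6.364 rad/s and ζ = 6.12/(2·6.364) = 0.4808.
%OS = 100·exp(−πζ/√(1−ζ²)) = 17.9%.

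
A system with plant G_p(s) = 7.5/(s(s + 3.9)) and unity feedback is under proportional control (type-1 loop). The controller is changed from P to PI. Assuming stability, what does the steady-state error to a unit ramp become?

The integrator raises the loop to type 2, so K_v → ∞ and e_ss to a ramp is zero.

0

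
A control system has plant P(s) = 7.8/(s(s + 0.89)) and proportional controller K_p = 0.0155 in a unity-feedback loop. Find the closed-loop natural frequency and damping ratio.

The closed-loop denominator is s(s+0.89) + 0.0155·7.8 = s² + 0.89s + 0.1209.
So ω_n² = 0.1209 ⇒ ω_n = 0.3477 rad/s, and ζ = 0.89/(2ω_n) = 1.28.

ω_n = 0.348 rad/s, ζ = 1.28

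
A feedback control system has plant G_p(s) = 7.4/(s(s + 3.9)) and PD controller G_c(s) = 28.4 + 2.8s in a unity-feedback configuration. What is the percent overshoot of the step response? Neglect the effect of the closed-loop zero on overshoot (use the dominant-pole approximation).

Forward path: (28.4 + 2.8s)·7.4/(s(s+3.9)). The closed-loop characteristic equation is s² + (3.9 + 7.4·2.8)s + 7.4·28.4 = 0.
That is s² + 24.62s + 210.2 = 0, so ω_n = 14.5 rad/s and ζ = 24.62/(2·14.5) = 0.8491.
%OS = 100·exp(−πζ/√(1−ζ²)) = 0.64%.

0.64%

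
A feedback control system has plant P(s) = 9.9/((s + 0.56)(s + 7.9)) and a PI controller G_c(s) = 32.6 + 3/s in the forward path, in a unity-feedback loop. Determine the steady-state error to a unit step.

0

The open loop G_c(s)P(s) has a pole at the origin (type 1), so the static position error constant is infinite and e_ss = 1/(1+∞) = 0.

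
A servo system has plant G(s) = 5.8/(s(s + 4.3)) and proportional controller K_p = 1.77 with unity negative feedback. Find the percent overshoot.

From 1 + K_pG(s) = 0: s² + 4.3s + 10.27 = 0 ⇒ ω_n = 3.204, ζ = 0.671.
%OS = 100·exp(−πζ/√(1−ζ²)) = 100·exp(−π·0.671/√0.5497) = 5.82%.

5.82%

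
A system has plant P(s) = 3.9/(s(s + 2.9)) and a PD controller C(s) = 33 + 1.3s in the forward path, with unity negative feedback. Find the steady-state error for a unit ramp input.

0.0225

The loop has one pole at the origin (type 1). Velocity error constant K_v = lim_{s→0} s·C(s)P(s) = 33·3.9/2.9 = 44.38.
Steady-state error to a unit ramp: e_ss = 1/K_v = 0.0225.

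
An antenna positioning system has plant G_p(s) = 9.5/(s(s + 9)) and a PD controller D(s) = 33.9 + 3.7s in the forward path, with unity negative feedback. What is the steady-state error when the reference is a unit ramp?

The loop has one pole at the origin (type 1). Velocity error constant K_v = lim_{s→0} s·D(s)G_p(s) = 33.9·9.5/9 = 35.78.
Steady-state error to a unit ramp: e_ss = 1/K_v = 0.0279.

0.0279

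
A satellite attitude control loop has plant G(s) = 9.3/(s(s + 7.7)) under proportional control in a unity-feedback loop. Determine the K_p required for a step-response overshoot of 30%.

From %OS = 100·exp(−πζ/√(1−ζ²)) = 30%, ζ = −ln(0.3)/√(π²+ln²(0.3)) = 0.3579.
Characteristic equation s² + 7.7s + 9.3K_p = 0 gives ζ = 7.7/(2√(9.3K_p)).
Setting ζ = 0.3579: √(9.3K_p) = 7.7/(2·0.3579) = 10.76, so K_p = 115.7/9.3 = 12.4.

K_p = 12.4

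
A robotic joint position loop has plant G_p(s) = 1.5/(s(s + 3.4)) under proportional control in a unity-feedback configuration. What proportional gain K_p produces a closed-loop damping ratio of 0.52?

Closed-loop characteristic equation: s² + 3.4s + K_p·1.5 = 0.
So ω_n = √(1.5K_p) and 2ζω_n = 3.4, giving ζ = 3.4/(2√(1.5K_p)).
Setting ζ = 0.52: √(1.5K_p) = 3.4/(2·0.52) = 3.269, so K_p = 10.69/1.5 = 7.13.

K_p = 7.13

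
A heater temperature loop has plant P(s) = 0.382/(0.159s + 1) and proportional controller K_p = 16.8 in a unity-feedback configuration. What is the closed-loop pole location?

Closed loop: T(s) = K_p·P/(1+K_p·P) = 6.418/(0.159s + 1 + 6.418), with pole at s = −(1 + 6.418)/0.159 = −46.65.

s = -46.65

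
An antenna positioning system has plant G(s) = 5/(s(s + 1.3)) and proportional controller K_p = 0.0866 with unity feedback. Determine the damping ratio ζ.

ζ = 0.988

1 + K_p·G(s) = 0 gives s² + 1.3s + 0.433 = 0.
Matching s² + 2ζω_n s + ω_n²: ω_n = √0.433 = 0.658 rad/s and 2ζω_n = 1.3, so ζ = 1.3/(2·0.658) = 0.988.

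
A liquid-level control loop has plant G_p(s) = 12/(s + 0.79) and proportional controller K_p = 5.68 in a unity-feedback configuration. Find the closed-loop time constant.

τ = 0.0145 s

Closed-loop transfer function: T(s) = K_p·G_p(s)/(1 + K_p·G_p(s)) = 68.16/(s + 0.79 + 68.16) = 68.16/(s + 68.95).
Time constant τ = 1/68.95 = 0.0145 s.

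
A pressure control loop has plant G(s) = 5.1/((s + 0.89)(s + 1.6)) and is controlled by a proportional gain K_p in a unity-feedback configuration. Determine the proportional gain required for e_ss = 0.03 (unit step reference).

K_p = 9.03

For a type-0 loop with proportional control, e_ss = 1/(1 + K_p·G(0)).
G(0) = 3.581. Require 1/(1 + K_p·3.581) = 0.03, so 1 + 3.581·K_p = 33.33.
K_p = (33.33 − 1)/3.581 = 9.03.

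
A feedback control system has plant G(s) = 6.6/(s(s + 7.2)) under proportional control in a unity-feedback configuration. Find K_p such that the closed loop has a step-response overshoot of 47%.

K_p = 36

From %OS = 100·exp(−πζ/√(1−ζ²)) = 47%, ζ = −ln(0.47)/√(π²+ln²(0.47)) = 0.2337.
Characteristic equation s² + 7.2s + 6.6K_p = 0 gives ζ = 7.2/(2√(6.6K_p)).
Setting ζ = 0.2337: √(6.6K_p) = 7.2/(2·0.2337) = 15.41, so K_p = 237.3/6.6 = 36.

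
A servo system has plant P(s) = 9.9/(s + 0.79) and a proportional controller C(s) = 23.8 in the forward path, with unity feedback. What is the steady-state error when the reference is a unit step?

0.00334

The loop is type 0. Static position error constant K_pos = C(0)·P(0) = 23.8·12.53 = 298.3.
Steady-state error to a unit step: e_ss = 1/(1+K_pos) = 1/299.3 = 0.00334.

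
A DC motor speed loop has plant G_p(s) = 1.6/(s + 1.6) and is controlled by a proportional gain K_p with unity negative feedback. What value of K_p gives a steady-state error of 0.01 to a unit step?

The loop is type 0, so e_ss(step) = 1/(1 + K_pos) with K_pos = K_p·G_p(0).
G_p(0) = 1. Require 1/(1 + K_p·1) = 0.01, so 1 + 1·K_p = 100.
K_p = (100 − 1)/1 = 99.

K_p = 99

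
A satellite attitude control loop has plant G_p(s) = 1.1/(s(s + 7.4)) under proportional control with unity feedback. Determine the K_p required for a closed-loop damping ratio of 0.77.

Closed-loop characteristic equation: s² + 7.4s + K_p·1.1 = 0.
So ω_n = √(1.1K_p) and 2ζω_n = 7.4, giving ζ = 7.4/(2√(1.1K_p)).
Setting ζ = 0.77: √(1.1K_p) = 7.4/(2·0.77) = 4.805, so K_p = 23.09/1.1 = 21.

K_p = 21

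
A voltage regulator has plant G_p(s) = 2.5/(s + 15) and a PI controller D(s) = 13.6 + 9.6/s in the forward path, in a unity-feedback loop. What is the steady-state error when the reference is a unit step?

The open loop D(s)G_p(s) has a pole at the origin (type 1), so the static position error constant is infinite and e_ss = 1/(1+∞) = 0.

0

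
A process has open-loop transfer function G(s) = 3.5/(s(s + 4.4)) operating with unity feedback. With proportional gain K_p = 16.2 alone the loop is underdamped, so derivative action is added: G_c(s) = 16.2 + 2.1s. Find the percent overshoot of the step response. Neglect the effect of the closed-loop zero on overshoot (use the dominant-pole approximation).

Forward path: (16.2 + 2.1s)·3.5/(s(s+4.4)). The closed-loop characteristic equation is s² + (4.4 + 3.5·2.1)s + 3.5·16.2 = 0.
That is s² + 11.75s + 56.7 = 0, so ω_n = 7.53 rad/s and ζ = 11.75/(2·7.53) = 0.7802.
%OS = 100·exp(−πζ/√(1−ζ²)) = 1.99%.

1.99%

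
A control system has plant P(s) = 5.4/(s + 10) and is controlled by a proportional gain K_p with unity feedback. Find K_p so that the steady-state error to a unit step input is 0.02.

The loop is type 0, so e_ss(step) = 1/(1 + K_pos) with K_pos = K_p·P(0).
P(0) = 0.54. Require 1/(1 + K_p·0.54) = 0.02, so 1 + 0.54·K_p = 50.
K_p = (50 − 1)/0.54 = 90.7.

K_p = 90.7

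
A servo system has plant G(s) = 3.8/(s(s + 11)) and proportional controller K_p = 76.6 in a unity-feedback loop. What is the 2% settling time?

T_s ≈ 0.727 s

Closed-loop characteristic equation: s² + 11s + 291.1 = 0, so ω_n = 17.06 rad/s and ζ = 11/(2·17.06) = 0.3224.
2% settling time T_s ≈ 4/(ζω_n) = 4/5.5 = 0.727 s.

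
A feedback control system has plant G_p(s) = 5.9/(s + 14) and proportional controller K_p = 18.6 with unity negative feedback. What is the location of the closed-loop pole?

s = -123.7

Closed-loop transfer function: T(s) = K_p·G_p(s)/(1 + K_p·G_p(s)) = 109.7/(s + 14 + 109.7) = 109.7/(s + 123.7).
The closed-loop pole is at s = −123.7.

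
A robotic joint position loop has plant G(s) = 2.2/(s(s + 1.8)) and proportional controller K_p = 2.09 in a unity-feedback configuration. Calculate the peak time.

The closed-loop denominator s² + 1.8s + 4.598 gives ω_n = √4.598 = 2.144 and ζ = 1.8/(2ω_n) = 0.4197.
Damped frequency ω_d = ω_n√(1−ζ²) = 1.946 rad/s, so peak time T_p = π/ω_d = 1.61 s.

T_p = 1.61 s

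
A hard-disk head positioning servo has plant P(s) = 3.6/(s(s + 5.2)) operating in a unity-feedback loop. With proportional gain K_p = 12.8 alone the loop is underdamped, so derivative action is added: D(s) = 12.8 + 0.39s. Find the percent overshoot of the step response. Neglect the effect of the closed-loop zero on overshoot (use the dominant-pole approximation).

17.4%

Forward path: (12.8 + 0.39s)·3.6/(s(s+5.2)). The closed-loop characteristic equation is s² + (5.2 + 3.6·0.39)s + 3.6·12.8 = 0.
That is s² + 6.604s + 46.08 = 0, so ω_n = 6.788 rad/s and ζ = 6.604/(2·6.788) = 0.4864.
%OS = 100·exp(−πζ/√(1−ζ²)) = 17.4%.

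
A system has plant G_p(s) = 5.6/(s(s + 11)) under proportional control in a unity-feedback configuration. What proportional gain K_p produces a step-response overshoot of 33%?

From %OS = 100·exp(−πζ/√(1−ζ²)) = 33%, ζ = −ln(0.33)/√(π²+ln²(0.33)) = 0.3328.
Characteristic equation s² + 11s + 5.6K_p = 0 gives ζ = 11/(2√(5.6K_p)).
Setting ζ = 0.3328: √(5.6K_p) = 11/(2·0.3328) = 16.53, so K_p = 273.1/5.6 = 48.8.

K_p = 48.8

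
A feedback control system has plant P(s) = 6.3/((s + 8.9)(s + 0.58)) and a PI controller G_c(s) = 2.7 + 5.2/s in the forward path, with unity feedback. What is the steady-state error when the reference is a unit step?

0

The open loop G_c(s)P(s) has a pole at the origin (type 1), so the static position error constant is infinite and e_ss = 1/(1+∞) = 0.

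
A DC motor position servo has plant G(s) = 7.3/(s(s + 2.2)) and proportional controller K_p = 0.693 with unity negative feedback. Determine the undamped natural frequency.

ω_n = 2.25 rad/s

The closed-loop denominator is s(s+2.2) + 0.693·7.3 = s² + 2.2s + 5.059.
Matching s² + 2ζω_n s + ω_n²: ω_n = √5.059 = 2.249 rad/s and 2ζω_n = 2.2, so ζ = 2.2/(2·2.249) = 0.489.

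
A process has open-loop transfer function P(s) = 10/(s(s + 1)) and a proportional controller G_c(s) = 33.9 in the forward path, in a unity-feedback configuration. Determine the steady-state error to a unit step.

The open loop G_c(s)P(s) has a pole at the origin (type 1), so the static position error constant is infinite and e_ss = 1/(1+∞) = 0.

0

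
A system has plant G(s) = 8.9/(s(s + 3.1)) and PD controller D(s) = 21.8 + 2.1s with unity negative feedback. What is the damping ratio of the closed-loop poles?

ζ = 0.782

Forward path: (21.8 + 2.1s)·8.9/(s(s+3.1)). The closed-loop characteristic equation is s² + (3.1 + 8.9·2.1)s + 8.9·21.8 = 0.
That is s² + 21.79s + 194 = 0, so ω_n = 13.93 rad/s and ζ = 21.79/(2·13.93) = 0.7822.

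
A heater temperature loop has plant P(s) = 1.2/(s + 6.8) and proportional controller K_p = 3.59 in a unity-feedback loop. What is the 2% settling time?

Closed-loop transfer function: T(s) = K_p·P(s)/(1 + K_p·P(s)) = 4.308/(s + 6.8 + 4.308) = 4.308/(s + 11.11).
Time constant τ = 1/11.11 = 0.09003 s, so the 2% settling time is about 4τ = 0.36 s.

T_s ≈ 0.36 s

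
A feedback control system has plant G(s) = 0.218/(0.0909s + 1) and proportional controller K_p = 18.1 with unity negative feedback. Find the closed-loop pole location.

Closed loop: T(s) = K_p·G/(1+K_p·G) = 3.946/(0.0909s + 1 + 3.946), with pole at s = −(1 + 3.946)/0.0909 = −54.41.

s = -54.41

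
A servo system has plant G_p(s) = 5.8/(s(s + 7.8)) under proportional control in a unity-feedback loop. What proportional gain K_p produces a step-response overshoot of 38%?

From %OS = 100·exp(−πζ/√(1−ζ²)) = 38%, ζ = −ln(0.38)/√(π²+ln²(0.38)) = 0.2943.
Characteristic equation s² + 7.8s + 5.8K_p = 0 gives ζ = 7.8/(2√(5.8K_p)).
Setting ζ = 0.2943: √(5.8K_p) = 7.8/(2·0.2943) = 13.25, so K_p = 175.6/5.8 = 30.3.

K_p = 30.3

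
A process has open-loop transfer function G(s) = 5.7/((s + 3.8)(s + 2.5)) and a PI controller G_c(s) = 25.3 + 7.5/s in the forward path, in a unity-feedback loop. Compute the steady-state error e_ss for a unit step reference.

0

The open loop G_c(s)G(s) has a pole at the origin (type 1), so the static position error constant is infinite and e_ss = 1/(1+∞) = 0.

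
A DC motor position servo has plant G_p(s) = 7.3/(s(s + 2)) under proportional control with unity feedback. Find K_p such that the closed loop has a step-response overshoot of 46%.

K_p = 2.38

From %OS = 100·exp(−πζ/√(1−ζ²)) = 46%, ζ = −ln(0.46)/√(π²+ln²(0.46)) = 0.24.
Characteristic equation s² + 2s + 7.3K_p = 0 gives ζ = 2/(2√(7.3K_p)).
Setting ζ = 0.24: √(7.3K_p) = 2/(2·0.24) = 4.167, so K_p = 17.37/7.3 = 2.38.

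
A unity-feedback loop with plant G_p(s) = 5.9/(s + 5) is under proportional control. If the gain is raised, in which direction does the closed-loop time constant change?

decrease

The closed-loop bandwidth 5+K_p·5.9 grows with K_p, so τ shrinks.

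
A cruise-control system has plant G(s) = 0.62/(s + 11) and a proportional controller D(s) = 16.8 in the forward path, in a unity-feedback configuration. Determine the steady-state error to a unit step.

The loop is type 0. Static position error constant K_pos = D(0)·G(0) = 16.8·0.05636 = 0.9469.
Steady-state error to a unit step: e_ss = 1/(1+K_pos) = 1/1.947 = 0.514.

0.514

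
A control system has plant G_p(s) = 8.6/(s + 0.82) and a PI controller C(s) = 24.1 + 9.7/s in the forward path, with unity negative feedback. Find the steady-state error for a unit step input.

The open loop C(s)G_p(s) has a pole at the origin (type 1), so the static position error constant is infinite and e_ss = 1/(1+∞) = 0.

0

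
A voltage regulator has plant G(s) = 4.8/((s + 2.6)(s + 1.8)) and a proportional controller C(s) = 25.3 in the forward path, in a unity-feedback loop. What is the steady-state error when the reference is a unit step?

The loop is type 0. Static position error constant K_pos = C(0)·G(0) = 25.3·1.026 = 25.95.
Steady-state error to a unit step: e_ss = 1/(1+K_pos) = 1/26.95 = 0.0371.

0.0371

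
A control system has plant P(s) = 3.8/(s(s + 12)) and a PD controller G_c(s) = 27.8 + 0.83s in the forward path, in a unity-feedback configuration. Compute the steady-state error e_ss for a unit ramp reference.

0.114

The loop has one pole at the origin (type 1). Velocity error constant K_v = lim_{s→0} s·G_c(s)P(s) = 27.8·3.8/12 = 8.803.
Steady-state error to a unit ramp: e_ss = 1/K_v = 0.114.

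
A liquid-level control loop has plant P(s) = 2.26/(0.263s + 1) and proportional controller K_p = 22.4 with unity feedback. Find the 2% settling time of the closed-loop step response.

Closed loop: T(s) = K_p·P/(1+K_p·P) = 50.62/(0.263s + 1 + 50.62), with pole at s = −(1 + 50.62)/0.263 = −196.3.
τ = 1/196.3 = 0.005095 s, so 2% settling time ≈ 4τ = 0.0204 s.

T_s ≈ 0.0204 s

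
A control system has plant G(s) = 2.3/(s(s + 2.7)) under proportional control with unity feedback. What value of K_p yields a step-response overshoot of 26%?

K_p = 5.1

From %OS = 100·exp(−πζ/√(1−ζ²)) = 26%, ζ = −ln(0.26)/√(π²+ln²(0.26)) = 0.3941.
Characteristic equation s² + 2.7s + 2.3K_p = 0 gives ζ = 2.7/(2√(2.3K_p)).
Setting ζ = 0.3941: √(2.3K_p) = 2.7/(2·0.3941) = 3.426, so K_p = 11.74/2.3 = 5.1.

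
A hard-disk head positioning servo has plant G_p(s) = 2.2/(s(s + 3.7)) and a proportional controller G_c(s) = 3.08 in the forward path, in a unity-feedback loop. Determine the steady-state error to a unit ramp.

0.546

The loop has one pole at the origin (type 1). Velocity error constant K_v = lim_{s→0} s·G_c(s)G_p(s) = 3.08·2.2/3.7 = 1.831.
Steady-state error to a unit ramp: e_ss = 1/K_v = 0.546.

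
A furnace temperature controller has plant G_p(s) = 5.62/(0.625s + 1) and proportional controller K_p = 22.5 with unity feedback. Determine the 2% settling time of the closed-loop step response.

T_s ≈ 0.0196 s

Closed loop: T(s) = K_p·G_p/(1+K_p·G_p) = 126.5/(0.625s + 1 + 126.5), with pole at s = −(1 + 126.5)/0.625 = −203.9.
τ = 1/203.9 = 0.004904 s, so 2% settling time ≈ 4τ = 0.0196 s.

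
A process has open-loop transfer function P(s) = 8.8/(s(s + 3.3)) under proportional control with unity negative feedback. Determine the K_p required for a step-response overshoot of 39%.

K_p = 3.75

From %OS = 100·exp(−πζ/√(1−ζ²)) = 39%, ζ = −ln(0.39)/√(π²+ln²(0.39)) = 0.2871.
Characteristic equation s² + 3.3s + 8.8K_p = 0 gives ζ = 3.3/(2√(8.8K_p)).
Setting ζ = 0.2871: √(8.8K_p) = 3.3/(2·0.2871) = 5.747, so K_p = 33.03/8.8 = 3.75.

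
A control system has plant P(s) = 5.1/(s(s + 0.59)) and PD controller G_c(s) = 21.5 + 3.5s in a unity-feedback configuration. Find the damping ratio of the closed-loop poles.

Forward path: (21.5 + 3.5s)·5.1/(s(s+0.59)). The closed-loop characteristic equation is s² + (0.59 + 5.1·3.5)s + 5.1·21.5 = 0.
That is s² + 18.44s + 109.6 = 0, so ω_n = 10.47 rad/s and ζ = 18.44/(2·10.47) = 0.8805.

ζ = 0.88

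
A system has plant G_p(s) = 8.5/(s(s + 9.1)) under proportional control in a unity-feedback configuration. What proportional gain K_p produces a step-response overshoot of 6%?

From %OS = 100·exp(−πζ/√(1−ζ²)) = 6%, ζ = −ln(0.06)/√(π²+ln²(0.06)) = 0.6671.
Characteristic equation s² + 9.1s + 8.5K_p = 0 gives ζ = 9.1/(2√(8.5K_p)).
Setting ζ = 0.6671: √(8.5K_p) = 9.1/(2·0.6671) = 6.82, so K_p = 46.52/8.5 = 5.47.

K_p = 5.47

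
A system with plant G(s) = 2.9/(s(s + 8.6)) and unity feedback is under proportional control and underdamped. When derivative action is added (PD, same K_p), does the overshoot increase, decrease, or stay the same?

The derivative term adds K·K_d to the s-coefficient of the characteristic equation, raising 2ζω_n while ω_n is unchanged; ζ increases, so overshoot decreases.

decrease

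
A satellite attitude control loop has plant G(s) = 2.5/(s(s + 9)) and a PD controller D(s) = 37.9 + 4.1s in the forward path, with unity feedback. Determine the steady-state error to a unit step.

The open loop D(s)G(s) has a pole at the origin (type 1), so the static position error constant is infinite and e_ss = 1/(1+∞) = 0.

0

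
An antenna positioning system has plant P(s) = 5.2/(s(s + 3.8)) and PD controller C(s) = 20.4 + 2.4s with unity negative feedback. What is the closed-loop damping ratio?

ζ = 0.79

Forward path: (20.4 + 2.4s)·5.2/(s(s+3.8)). The closed-loop characteristic equation is s² + (3.8 + 5.2·2.4)s + 5.2·20.4 = 0.
That is s² + 16.28s + 106.1 = 0, so ω_n = 10.3 rad/s and ζ = 16.28/(2·10.3) = 0.7903.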